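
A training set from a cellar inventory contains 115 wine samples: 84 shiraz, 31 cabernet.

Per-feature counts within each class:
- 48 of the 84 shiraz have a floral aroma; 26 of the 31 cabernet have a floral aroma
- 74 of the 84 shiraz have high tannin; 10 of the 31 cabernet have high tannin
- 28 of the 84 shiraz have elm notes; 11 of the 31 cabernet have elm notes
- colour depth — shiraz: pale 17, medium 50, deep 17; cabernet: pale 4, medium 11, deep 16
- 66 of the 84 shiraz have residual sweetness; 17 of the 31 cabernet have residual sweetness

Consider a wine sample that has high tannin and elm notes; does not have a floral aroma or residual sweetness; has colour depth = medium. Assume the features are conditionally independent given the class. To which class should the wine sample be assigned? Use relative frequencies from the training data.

shiraz

shiraz: (84/115) × (36/84) × (74/84) × (28/84) × (50/84) × (18/84) ≈ 0.0117252
cabernet: (31/115) × (5/31) × (10/31) × (11/31) × (11/31) × (14/31) ≈ 0.000797515
Highest score → shiraz.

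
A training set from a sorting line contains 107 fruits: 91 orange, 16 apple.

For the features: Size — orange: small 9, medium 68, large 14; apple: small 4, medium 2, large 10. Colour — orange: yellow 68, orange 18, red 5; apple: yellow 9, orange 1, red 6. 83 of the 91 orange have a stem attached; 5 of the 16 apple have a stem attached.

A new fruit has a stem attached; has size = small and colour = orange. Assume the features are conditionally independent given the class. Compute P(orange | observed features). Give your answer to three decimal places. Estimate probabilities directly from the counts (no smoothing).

orange: (91/107) × (9/91) × (18/91) × (83/91) ≈ 0.0151749
apple: (16/107) × (4/16) × (1/16) × (5/16) ≈ 0.00073014
P(orange | x) = 0.0151749 / 0.01590504 ≈ 0.954

0.954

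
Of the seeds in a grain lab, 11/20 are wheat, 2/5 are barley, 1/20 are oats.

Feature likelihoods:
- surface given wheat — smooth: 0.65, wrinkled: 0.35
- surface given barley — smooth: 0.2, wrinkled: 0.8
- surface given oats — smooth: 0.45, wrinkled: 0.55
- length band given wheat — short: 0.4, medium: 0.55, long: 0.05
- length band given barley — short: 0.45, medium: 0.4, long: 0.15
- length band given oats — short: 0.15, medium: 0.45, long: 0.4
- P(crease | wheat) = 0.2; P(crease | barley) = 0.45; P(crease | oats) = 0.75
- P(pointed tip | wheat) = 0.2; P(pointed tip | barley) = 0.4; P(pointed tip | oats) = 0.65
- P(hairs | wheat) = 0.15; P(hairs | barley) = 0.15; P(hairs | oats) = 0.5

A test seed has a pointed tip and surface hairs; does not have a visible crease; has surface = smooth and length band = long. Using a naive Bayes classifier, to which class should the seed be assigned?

oats

wheat: 0.55 × 0.65 × 0.05 × (1−0.2) × 0.2 × 0.15 = 0.000429
barley: 0.4 × 0.2 × 0.15 × (1−0.45) × 0.4 × 0.15 = 0.000396
oats: 0.05 × 0.45 × 0.4 × (1−0.75) × 0.65 × 0.5 = 0.00073125
Highest score → oats.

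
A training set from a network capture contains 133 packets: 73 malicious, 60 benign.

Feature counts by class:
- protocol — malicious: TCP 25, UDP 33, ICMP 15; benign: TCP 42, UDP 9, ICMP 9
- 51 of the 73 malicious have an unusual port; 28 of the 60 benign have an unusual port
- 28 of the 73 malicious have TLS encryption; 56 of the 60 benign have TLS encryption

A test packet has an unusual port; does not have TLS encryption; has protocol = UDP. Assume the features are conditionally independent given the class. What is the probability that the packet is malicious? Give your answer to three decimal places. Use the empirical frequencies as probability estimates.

malicious: (73/133) × (33/73) × (51/73) × (45/73) ≈ 0.106856
benign: (60/133) × (9/60) × (28/60) × (4/60) ≈ 0.00210526
P(malicious | x) = 0.106856 / 0.10896126 ≈ 0.981

0.981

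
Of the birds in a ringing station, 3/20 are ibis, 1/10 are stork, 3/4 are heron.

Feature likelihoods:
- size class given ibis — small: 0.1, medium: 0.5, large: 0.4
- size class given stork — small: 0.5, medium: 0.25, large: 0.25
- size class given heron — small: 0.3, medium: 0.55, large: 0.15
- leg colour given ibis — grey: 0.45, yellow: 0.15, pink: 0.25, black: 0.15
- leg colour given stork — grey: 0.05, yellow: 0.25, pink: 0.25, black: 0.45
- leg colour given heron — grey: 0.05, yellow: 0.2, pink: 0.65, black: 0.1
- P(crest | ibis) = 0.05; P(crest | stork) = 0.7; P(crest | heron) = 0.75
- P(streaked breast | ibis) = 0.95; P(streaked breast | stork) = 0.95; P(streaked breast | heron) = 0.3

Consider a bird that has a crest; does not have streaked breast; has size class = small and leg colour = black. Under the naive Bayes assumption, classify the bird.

ibis: 0.15 × 0.1 × 0.15 × 0.05 × (1−0.95) = 0.000005625
stork: 0.1 × 0.5 × 0.45 × 0.7 × (1−0.95) = 0.0007875
heron: 0.75 × 0.3 × 0.1 × 0.75 × (1−0.3) = 0.0118125
Highest score → heron.

heron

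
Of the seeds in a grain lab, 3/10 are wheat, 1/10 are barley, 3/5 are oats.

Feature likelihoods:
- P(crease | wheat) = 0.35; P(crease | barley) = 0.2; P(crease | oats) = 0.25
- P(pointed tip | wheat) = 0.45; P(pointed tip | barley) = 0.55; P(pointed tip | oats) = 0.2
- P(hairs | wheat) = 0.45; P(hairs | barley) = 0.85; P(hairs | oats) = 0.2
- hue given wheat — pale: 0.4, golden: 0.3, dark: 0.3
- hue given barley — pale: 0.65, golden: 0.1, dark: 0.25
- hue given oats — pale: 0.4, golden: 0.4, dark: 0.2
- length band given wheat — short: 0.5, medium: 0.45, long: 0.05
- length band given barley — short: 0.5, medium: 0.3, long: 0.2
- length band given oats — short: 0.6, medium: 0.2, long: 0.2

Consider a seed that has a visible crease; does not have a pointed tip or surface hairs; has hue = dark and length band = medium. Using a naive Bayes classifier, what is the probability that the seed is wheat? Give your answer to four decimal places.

wheat: 0.3 × 0.35 × (1−0.45) × (1−0.45) × 0.3 × 0.45 = 0.0042879375
barley: 0.1 × 0.2 × (1−0.55) × (1−0.85) × 0.25 × 0.3 = 0.00010125
oats: 0.6 × 0.25 × (1−0.2) × (1−0.2) × 0.2 × 0.2 = 0.00384
P(wheat | x) = 0.0042879375 / 0.0082291875 ≈ 0.5211

0.5211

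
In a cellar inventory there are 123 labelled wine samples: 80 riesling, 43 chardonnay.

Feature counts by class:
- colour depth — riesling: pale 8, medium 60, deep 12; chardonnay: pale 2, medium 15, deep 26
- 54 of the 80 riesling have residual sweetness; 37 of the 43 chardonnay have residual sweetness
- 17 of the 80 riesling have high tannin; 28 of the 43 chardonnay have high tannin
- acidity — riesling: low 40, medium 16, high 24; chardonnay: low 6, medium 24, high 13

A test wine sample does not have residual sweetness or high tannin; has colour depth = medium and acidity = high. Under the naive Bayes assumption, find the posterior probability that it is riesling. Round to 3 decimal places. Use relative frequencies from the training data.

0.954

riesling: (80/123) × (60/80) × (26/80) × (63/80) × (24/80) ≈ 0.0374543
chardonnay: (43/123) × (15/43) × (6/43) × (15/43) × (13/43) ≈ 0.0017946
P(riesling | x) = 0.0374543 / 0.0392489 ≈ 0.954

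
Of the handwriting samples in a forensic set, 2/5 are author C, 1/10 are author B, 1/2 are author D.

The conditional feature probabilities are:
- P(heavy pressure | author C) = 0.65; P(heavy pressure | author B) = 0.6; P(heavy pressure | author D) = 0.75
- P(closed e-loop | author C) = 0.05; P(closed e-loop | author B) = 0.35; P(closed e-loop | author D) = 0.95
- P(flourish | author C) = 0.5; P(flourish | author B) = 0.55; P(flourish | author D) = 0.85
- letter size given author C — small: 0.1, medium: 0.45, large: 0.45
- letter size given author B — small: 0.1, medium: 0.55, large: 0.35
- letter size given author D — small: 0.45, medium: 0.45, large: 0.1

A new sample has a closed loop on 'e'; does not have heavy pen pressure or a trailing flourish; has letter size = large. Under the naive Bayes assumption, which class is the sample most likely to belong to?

author B

author C: 0.4 × (1−0.65) × 0.05 × (1−0.5) × 0.45 = 0.001575
author B: 0.1 × (1−0.6) × 0.35 × (1−0.55) × 0.35 = 0.002205
author D: 0.5 × (1−0.75) × 0.95 × (1−0.85) × 0.1 = 0.00178125
Highest score → author B.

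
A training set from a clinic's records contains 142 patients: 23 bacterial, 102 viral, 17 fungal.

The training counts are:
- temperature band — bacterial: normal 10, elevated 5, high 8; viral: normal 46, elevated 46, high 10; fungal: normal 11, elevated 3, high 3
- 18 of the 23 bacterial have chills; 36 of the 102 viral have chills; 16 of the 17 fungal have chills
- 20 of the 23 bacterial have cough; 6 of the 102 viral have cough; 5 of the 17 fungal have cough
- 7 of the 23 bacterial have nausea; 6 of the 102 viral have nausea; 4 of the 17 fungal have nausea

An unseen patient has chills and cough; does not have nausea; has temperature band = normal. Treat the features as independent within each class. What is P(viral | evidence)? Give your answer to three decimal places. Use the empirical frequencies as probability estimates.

0.113

bacterial: (23/142) × (10/23) × (18/23) × (20/23) × (16/23) ≈ 0.0333389
viral: (102/142) × (46/102) × (36/102) × (6/102) × (96/102) ≈ 0.00632986
fungal: (17/142) × (11/17) × (16/17) × (5/17) × (13/17) ≈ 0.016398
P(viral | x) = 0.00632986 / 0.05606676 ≈ 0.113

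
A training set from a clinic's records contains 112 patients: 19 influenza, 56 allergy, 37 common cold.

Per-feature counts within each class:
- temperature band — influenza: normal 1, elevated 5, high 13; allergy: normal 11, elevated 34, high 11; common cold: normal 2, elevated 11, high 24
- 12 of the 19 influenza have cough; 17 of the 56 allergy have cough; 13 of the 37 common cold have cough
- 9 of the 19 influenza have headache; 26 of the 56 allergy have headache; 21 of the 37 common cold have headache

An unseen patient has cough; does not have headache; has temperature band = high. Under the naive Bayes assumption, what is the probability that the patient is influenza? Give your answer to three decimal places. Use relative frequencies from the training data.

0.443

influenza: (19/112) × (13/19) × (12/19) × (10/19) ≈ 0.0385833
allergy: (56/112) × (11/56) × (17/56) × (30/56) ≈ 0.0159723
common cold: (37/112) × (24/37) × (13/37) × (16/37) ≈ 0.0325577
P(influenza | x) = 0.0385833 / 0.0871133 ≈ 0.443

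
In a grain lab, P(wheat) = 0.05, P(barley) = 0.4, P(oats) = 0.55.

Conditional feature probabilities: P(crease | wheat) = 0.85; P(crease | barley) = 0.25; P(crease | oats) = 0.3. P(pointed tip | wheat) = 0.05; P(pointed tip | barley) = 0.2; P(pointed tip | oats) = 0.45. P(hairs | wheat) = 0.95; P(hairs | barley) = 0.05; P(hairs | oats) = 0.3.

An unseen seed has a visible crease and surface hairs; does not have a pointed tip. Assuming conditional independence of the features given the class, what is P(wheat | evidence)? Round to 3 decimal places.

wheat: 0.05 × 0.85 × (1−0.05) × 0.95 = 0.03835625
barley: 0.4 × 0.25 × (1−0.2) × 0.05 = 0.004
oats: 0.55 × 0.3 × (1−0.45) × 0.3 = 0.027225
P(wheat | x) = 0.03835625 / 0.06958125 ≈ 0.551

0.551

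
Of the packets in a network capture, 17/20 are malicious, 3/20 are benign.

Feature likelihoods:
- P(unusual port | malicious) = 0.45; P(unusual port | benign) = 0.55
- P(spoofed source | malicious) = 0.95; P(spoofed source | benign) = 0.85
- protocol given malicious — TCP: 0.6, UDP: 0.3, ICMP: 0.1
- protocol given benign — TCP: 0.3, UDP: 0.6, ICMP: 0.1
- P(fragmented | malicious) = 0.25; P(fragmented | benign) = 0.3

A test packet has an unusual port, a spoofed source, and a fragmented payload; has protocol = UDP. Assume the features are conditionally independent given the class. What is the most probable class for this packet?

malicious: 0.85 × 0.45 × 0.95 × 0.3 × 0.25 = 0.027253125
benign: 0.15 × 0.55 × 0.85 × 0.6 × 0.3 = 0.0126225
Highest score → malicious.

malicious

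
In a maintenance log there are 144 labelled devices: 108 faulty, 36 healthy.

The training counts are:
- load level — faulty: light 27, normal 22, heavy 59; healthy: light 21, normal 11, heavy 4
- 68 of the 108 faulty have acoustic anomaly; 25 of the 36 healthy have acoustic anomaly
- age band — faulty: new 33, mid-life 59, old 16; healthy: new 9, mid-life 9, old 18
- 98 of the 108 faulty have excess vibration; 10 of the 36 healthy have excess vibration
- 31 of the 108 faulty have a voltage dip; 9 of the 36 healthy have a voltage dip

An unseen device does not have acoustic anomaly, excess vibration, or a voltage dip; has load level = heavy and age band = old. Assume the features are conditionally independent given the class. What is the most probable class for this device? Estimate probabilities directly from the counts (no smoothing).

healthy

faulty: (108/144) × (59/108) × (40/108) × (16/108) × (10/108) × (77/108) ≈ 0.00148411
healthy: (36/144) × (4/36) × (11/36) × (18/36) × (26/36) × (27/36) ≈ 0.00229874
Highest score → healthy.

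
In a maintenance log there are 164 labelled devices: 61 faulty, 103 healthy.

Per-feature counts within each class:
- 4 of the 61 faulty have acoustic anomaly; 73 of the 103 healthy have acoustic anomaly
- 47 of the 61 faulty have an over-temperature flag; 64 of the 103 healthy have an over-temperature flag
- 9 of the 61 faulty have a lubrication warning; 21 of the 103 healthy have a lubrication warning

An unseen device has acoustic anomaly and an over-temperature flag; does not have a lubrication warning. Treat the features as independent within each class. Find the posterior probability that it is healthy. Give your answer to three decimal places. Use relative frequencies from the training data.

faulty: (61/164) × (4/61) × (47/61) × (52/61) ≈ 0.0160198
healthy: (103/164) × (73/103) × (64/103) × (82/103) ≈ 0.22019
P(healthy | x) = 0.22019 / 0.2362098 ≈ 0.932

0.932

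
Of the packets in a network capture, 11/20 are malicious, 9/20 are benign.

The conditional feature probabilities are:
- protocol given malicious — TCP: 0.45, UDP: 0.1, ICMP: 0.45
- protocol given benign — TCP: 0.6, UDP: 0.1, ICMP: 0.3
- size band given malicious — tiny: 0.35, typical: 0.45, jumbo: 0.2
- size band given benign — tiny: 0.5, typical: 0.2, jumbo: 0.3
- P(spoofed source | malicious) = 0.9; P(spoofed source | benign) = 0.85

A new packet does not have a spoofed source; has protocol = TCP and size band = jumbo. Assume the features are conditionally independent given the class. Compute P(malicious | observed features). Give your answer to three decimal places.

malicious: 0.55 × 0.45 × 0.2 × (1−0.9) = 0.00495
benign: 0.45 × 0.6 × 0.3 × (1−0.85) = 0.01215
P(malicious | x) = 0.00495 / 0.0171 ≈ 0.289

0.289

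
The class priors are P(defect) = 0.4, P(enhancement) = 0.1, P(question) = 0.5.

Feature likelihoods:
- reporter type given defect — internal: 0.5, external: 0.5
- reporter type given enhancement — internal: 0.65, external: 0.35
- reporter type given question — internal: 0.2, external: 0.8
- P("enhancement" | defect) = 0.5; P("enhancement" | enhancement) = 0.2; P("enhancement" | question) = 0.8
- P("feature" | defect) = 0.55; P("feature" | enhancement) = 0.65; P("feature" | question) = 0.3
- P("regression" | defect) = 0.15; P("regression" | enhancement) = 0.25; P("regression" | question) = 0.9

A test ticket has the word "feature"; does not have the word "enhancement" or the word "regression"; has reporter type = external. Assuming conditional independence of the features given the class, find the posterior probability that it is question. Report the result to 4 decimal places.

0.0382

defect: 0.4 × 0.5 × (1−0.5) × 0.55 × (1−0.15) = 0.04675
enhancement: 0.1 × 0.35 × (1−0.2) × 0.65 × (1−0.25) = 0.01365
question: 0.5 × 0.8 × (1−0.8) × 0.3 × (1−0.9) = 0.0024
P(question | x) = 0.0024 / 0.0628 ≈ 0.0382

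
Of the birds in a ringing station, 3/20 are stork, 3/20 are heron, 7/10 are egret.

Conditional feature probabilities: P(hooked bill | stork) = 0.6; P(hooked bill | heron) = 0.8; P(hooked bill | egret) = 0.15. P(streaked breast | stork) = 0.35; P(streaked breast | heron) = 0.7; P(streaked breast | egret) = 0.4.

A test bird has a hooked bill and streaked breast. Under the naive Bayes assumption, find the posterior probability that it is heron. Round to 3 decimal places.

stork: 0.15 × 0.6 × 0.35 = 0.0315
heron: 0.15 × 0.8 × 0.7 = 0.084
egret: 0.7 × 0.15 × 0.4 = 0.042
P(heron | x) = 0.084 / 0.1575 ≈ 0.533

0.533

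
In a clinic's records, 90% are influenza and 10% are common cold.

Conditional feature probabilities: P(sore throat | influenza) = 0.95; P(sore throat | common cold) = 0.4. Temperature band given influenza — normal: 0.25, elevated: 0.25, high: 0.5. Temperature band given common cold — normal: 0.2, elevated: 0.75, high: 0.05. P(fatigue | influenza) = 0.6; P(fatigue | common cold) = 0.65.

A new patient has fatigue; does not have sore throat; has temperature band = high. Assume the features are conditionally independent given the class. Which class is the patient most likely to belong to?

influenza: 0.9 × (1−0.95) × 0.5 × 0.6 = 0.0135
common cold: 0.1 × (1−0.4) × 0.05 × 0.65 = 0.00195
Highest score → influenza.

influenza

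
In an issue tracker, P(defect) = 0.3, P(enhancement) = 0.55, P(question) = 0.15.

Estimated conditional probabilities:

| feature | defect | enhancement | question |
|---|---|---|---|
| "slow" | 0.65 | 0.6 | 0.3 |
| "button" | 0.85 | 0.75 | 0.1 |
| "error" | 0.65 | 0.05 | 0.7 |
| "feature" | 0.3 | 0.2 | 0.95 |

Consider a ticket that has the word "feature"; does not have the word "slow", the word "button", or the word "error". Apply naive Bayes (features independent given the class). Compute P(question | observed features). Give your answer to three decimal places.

defect: 0.3 × (1−0.65) × (1−0.85) × (1−0.65) × 0.3 = 0.00165375
enhancement: 0.55 × (1−0.6) × (1−0.75) × (1−0.05) × 0.2 = 0.01045
question: 0.15 × (1−0.3) × (1−0.1) × (1−0.7) × 0.95 = 0.0269325
P(question | x) = 0.0269325 / 0.03903625 ≈ 0.690

0.690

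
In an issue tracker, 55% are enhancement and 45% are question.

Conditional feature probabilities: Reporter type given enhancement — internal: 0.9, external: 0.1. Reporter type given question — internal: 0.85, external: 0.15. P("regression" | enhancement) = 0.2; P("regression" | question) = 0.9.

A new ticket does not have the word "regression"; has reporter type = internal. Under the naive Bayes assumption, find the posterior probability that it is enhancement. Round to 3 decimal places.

0.912

enhancement: 0.55 × 0.9 × (1−0.2) = 0.396
question: 0.45 × 0.85 × (1−0.9) = 0.03825
P(enhancement | x) = 0.396 / 0.43425 ≈ 0.912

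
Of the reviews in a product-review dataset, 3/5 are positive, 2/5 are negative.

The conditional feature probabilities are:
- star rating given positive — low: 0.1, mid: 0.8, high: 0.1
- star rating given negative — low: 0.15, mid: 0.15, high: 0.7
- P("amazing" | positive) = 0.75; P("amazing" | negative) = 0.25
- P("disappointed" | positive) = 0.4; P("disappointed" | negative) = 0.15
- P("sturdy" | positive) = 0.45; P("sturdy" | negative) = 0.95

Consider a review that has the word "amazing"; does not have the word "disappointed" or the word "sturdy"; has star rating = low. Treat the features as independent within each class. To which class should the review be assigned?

positive: 0.6 × 0.1 × 0.75 × (1−0.4) × (1−0.45) = 0.01485
negative: 0.4 × 0.15 × 0.25 × (1−0.15) × (1−0.95) = 0.0006375
Highest score → positive.

positive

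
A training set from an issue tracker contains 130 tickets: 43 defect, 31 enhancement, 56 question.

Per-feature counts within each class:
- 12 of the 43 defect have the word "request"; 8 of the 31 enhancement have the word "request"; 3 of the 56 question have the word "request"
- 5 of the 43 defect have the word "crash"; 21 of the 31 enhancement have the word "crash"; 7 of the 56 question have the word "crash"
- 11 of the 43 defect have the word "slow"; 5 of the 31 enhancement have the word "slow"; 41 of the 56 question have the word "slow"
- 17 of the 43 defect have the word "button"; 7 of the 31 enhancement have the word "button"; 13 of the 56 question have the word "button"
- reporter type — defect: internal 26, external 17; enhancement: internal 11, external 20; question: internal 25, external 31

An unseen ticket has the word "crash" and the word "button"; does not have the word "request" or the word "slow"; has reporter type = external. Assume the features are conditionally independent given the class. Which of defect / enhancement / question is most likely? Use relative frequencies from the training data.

enhancement

defect: (43/130) × (31/43) × (5/43) × (32/43) × (17/43) × (17/43) ≈ 0.00322524
enhancement: (31/130) × (23/31) × (21/31) × (26/31) × (7/31) × (20/31) ≈ 0.014644
question: (56/130) × (53/56) × (7/56) × (15/56) × (13/56) × (31/56) ≈ 0.00175418
Highest score → enhancement.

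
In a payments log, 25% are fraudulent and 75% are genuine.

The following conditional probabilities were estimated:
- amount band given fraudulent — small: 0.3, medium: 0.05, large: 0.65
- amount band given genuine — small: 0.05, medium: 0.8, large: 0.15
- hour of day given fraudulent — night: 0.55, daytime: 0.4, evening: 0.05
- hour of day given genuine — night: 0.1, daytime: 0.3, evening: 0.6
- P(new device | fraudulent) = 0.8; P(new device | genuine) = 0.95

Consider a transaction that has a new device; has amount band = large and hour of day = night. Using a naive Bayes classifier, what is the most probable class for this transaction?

fraudulent

fraudulent: 0.25 × 0.65 × 0.55 × 0.8 = 0.0715
genuine: 0.75 × 0.15 × 0.1 × 0.95 = 0.0106875
Highest score → fraudulent.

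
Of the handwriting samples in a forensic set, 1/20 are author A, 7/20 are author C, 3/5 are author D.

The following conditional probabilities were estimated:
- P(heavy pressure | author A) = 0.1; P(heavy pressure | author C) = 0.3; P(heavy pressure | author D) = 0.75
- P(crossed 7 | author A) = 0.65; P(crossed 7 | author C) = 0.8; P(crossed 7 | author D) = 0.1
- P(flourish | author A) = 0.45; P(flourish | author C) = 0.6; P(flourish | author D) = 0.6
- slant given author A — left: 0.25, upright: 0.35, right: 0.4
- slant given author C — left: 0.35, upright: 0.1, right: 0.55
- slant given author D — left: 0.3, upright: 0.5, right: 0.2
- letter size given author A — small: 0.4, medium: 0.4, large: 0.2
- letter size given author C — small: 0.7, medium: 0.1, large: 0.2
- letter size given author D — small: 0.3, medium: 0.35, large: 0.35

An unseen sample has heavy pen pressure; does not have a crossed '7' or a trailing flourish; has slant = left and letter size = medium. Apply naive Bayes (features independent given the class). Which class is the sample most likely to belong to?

author A: 0.05 × 0.1 × (1−0.65) × (1−0.45) × 0.25 × 0.4 = 0.00009625
author C: 0.35 × 0.3 × (1−0.8) × (1−0.6) × 0.35 × 0.1 = 0.000294
author D: 0.6 × 0.75 × (1−0.1) × (1−0.6) × 0.3 × 0.35 = 0.01701
Highest score → author D.

author D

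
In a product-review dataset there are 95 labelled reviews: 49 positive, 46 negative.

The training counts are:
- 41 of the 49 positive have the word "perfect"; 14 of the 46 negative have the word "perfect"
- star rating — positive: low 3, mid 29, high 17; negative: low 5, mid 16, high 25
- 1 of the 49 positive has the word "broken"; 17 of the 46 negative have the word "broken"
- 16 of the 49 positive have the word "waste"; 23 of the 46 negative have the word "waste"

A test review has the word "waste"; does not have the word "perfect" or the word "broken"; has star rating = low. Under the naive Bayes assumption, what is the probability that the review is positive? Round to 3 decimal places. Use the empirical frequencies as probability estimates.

0.125

positive: (49/95) × (8/49) × (3/49) × (48/49) × (16/49) ≈ 0.00164915
negative: (46/95) × (32/46) × (5/46) × (29/46) × (23/46) ≈ 0.0115411
P(positive | x) = 0.00164915 / 0.01319025 ≈ 0.125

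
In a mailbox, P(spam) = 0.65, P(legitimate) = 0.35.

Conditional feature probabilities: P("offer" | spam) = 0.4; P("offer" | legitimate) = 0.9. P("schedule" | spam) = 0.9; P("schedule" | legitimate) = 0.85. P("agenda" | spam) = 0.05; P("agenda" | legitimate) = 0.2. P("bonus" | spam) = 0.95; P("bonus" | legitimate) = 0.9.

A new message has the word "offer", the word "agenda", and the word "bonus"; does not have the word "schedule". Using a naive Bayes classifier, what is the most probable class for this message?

spam: 0.65 × 0.4 × (1−0.9) × 0.05 × 0.95 = 0.001235
legitimate: 0.35 × 0.9 × (1−0.85) × 0.2 × 0.9 = 0.008505
Highest score → legitimate.

legitimate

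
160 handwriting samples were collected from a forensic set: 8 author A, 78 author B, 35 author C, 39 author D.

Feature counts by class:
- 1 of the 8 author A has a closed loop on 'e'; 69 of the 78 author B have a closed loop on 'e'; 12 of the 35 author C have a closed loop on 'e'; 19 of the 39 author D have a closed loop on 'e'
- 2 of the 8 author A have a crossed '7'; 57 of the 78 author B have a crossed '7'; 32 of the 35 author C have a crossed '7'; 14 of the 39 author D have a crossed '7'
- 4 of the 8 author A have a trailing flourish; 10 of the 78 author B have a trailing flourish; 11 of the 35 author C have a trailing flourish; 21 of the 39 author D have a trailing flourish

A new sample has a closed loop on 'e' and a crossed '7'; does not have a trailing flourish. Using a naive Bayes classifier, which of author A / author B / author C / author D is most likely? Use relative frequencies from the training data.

author B

author A: (8/160) × (1/8) × (2/8) × (4/8) = 0.00078125
author B: (78/160) × (69/78) × (57/78) × (68/78) ≈ 0.274741
author C: (35/160) × (12/35) × (32/35) × (24/35) ≈ 0.0470204
author D: (39/160) × (19/39) × (14/39) × (18/39) ≈ 0.0196746
Highest score → author B.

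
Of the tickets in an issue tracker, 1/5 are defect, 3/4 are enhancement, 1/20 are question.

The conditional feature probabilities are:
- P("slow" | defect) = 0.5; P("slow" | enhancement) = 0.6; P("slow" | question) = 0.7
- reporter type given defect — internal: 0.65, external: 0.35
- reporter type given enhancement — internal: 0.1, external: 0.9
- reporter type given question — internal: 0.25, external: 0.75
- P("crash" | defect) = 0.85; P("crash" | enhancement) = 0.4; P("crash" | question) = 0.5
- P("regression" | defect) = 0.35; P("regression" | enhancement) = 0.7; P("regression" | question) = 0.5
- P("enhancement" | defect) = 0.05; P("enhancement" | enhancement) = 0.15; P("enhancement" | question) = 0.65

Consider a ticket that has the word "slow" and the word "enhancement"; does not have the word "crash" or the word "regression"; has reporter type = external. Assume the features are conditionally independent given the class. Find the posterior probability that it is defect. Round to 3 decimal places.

0.011

defect: 0.2 × 0.5 × 0.35 × (1−0.85) × (1−0.35) × 0.05 = 0.000170625
enhancement: 0.75 × 0.6 × 0.9 × (1−0.4) × (1−0.7) × 0.15 = 0.010935
question: 0.05 × 0.7 × 0.75 × (1−0.5) × (1−0.5) × 0.65 = 0.004265625
P(defect | x) = 0.000170625 / 0.01537125 ≈ 0.011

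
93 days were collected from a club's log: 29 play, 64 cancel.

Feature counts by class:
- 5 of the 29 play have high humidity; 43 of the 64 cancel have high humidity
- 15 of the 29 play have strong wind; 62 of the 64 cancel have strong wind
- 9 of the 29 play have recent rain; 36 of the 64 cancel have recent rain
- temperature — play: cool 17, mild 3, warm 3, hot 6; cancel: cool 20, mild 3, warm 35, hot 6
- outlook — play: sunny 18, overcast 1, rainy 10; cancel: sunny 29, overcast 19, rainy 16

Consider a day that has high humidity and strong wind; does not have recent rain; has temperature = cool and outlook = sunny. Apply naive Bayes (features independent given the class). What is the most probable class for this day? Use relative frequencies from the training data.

play: (29/93) × (5/29) × (15/29) × (20/29) × (17/29) × (18/29) ≈ 0.00697811
cancel: (64/93) × (43/64) × (62/64) × (28/64) × (20/64) × (29/64) ≈ 0.0277487
Highest score → cancel.

cancel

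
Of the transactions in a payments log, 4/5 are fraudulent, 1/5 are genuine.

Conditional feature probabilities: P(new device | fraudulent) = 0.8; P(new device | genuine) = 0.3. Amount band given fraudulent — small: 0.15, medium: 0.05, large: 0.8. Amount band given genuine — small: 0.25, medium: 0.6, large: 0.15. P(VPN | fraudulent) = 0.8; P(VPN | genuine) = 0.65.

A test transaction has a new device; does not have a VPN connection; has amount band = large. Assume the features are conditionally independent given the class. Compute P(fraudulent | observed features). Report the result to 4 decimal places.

fraudulent: 0.8 × 0.8 × 0.8 × (1−0.8) = 0.1024
genuine: 0.2 × 0.3 × 0.15 × (1−0.65) = 0.00315
P(fraudulent | x) = 0.1024 / 0.10555 ≈ 0.9702

0.9702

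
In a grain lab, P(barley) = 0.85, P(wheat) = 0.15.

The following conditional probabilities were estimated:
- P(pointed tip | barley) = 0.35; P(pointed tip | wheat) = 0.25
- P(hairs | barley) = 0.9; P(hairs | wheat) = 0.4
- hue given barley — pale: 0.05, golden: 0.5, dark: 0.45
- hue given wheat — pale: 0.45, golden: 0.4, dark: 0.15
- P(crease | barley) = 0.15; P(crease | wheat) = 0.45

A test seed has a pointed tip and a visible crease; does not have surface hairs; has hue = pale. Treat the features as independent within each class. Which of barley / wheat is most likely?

wheat

barley: 0.85 × 0.35 × (1−0.9) × 0.05 × 0.15 = 0.000223125
wheat: 0.15 × 0.25 × (1−0.4) × 0.45 × 0.45 = 0.00455625
Highest score → wheat.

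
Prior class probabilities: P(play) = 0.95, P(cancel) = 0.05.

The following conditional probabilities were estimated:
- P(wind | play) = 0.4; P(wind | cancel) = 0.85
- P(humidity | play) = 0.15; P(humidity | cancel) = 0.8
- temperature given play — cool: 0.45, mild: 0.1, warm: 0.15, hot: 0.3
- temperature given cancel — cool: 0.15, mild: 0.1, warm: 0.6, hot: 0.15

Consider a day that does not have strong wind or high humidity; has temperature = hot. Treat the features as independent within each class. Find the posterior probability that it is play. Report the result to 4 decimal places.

0.9985

play: 0.95 × (1−0.4) × (1−0.15) × 0.3 = 0.14535
cancel: 0.05 × (1−0.85) × (1−0.8) × 0.15 = 0.000225
P(play | x) = 0.14535 / 0.145575 ≈ 0.9985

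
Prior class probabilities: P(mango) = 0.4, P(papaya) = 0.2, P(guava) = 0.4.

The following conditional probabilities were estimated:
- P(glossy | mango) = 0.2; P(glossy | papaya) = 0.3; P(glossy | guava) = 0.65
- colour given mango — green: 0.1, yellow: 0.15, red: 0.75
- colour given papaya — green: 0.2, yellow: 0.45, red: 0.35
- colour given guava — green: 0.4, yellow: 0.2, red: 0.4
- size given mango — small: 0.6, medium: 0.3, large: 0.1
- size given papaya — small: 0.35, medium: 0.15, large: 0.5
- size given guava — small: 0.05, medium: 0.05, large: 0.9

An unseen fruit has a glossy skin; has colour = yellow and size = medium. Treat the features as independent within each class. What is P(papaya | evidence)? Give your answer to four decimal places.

mango: 0.4 × 0.2 × 0.15 × 0.3 = 0.0036
papaya: 0.2 × 0.3 × 0.45 × 0.15 = 0.00405
guava: 0.4 × 0.65 × 0.2 × 0.05 = 0.0026
P(papaya | x) = 0.00405 / 0.01025 ≈ 0.3951

0.3951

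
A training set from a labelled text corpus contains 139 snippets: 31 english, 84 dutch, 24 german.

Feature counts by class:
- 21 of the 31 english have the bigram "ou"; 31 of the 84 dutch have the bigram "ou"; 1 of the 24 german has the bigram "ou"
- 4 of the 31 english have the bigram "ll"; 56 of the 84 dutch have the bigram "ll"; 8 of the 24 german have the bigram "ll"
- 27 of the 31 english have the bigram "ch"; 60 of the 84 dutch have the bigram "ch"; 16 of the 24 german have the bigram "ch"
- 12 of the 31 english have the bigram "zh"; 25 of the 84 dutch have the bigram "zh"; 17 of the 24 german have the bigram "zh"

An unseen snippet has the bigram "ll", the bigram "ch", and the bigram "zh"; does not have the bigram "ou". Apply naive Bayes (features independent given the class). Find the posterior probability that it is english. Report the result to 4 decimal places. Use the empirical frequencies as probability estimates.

0.0376

english: (31/139) × (10/31) × (4/31) × (27/31) × (12/31) ≈ 0.00312972
dutch: (84/139) × (53/84) × (56/84) × (60/84) × (25/84) ≈ 0.0540384
german: (24/139) × (23/24) × (8/24) × (16/24) × (17/24) ≈ 0.0260458
P(english | x) = 0.00312972 / 0.08321392 ≈ 0.0376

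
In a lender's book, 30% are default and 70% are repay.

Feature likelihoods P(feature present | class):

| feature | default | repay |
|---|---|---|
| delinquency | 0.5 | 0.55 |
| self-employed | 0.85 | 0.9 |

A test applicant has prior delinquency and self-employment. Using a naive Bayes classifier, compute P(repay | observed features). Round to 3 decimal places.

default: 0.3 × 0.5 × 0.85 = 0.1275
repay: 0.7 × 0.55 × 0.9 = 0.3465
P(repay | x) = 0.3465 / 0.474 ≈ 0.731

0.731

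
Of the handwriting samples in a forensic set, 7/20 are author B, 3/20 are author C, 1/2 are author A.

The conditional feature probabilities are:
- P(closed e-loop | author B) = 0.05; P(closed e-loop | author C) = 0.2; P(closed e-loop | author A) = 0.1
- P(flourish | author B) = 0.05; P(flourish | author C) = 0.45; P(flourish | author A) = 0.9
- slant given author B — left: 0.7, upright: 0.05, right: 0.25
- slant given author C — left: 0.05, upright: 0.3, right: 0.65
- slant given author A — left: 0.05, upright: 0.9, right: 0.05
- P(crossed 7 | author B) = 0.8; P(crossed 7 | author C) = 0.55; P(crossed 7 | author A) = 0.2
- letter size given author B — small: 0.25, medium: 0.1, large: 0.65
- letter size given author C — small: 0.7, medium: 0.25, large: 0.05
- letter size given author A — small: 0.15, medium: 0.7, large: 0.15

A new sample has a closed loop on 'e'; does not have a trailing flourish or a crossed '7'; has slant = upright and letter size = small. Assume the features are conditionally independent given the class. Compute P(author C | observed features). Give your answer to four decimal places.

author B: 0.35 × 0.05 × (1−0.05) × 0.05 × (1−0.8) × 0.25 = 0.0000415625
author C: 0.15 × 0.2 × (1−0.45) × 0.3 × (1−0.55) × 0.7 = 0.00155925
author A: 0.5 × 0.1 × (1−0.9) × 0.9 × (1−0.2) × 0.15 = 0.00054
P(author C | x) = 0.00155925 / 0.0021408125 ≈ 0.7283

0.7283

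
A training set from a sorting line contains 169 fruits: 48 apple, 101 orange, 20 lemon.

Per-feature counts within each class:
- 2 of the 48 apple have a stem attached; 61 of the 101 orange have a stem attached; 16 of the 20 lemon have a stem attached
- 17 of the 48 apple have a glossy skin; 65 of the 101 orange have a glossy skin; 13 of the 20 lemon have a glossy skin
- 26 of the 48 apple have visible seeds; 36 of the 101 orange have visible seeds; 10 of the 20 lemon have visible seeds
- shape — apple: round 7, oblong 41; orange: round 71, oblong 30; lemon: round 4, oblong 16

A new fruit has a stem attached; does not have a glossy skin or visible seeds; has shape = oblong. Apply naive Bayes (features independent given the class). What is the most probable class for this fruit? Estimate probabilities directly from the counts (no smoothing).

apple: (48/169) × (2/48) × (31/48) × (22/48) × (41/48) ≈ 0.00299218
orange: (101/169) × (61/101) × (36/101) × (65/101) × (30/101) ≈ 0.0245933
lemon: (20/169) × (16/20) × (7/20) × (10/20) × (16/20) ≈ 0.0132544
Highest score → orange.

orange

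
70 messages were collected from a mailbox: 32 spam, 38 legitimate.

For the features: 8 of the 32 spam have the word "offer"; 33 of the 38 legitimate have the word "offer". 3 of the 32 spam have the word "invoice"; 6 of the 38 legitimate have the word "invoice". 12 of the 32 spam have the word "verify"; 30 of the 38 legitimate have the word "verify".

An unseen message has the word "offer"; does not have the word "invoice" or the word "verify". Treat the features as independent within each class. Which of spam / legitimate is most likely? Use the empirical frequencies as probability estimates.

legitimate

spam: (32/70) × (8/32) × (29/32) × (20/32) ≈ 0.0647321
legitimate: (38/70) × (33/38) × (32/38) × (8/38) ≈ 0.0835774
Highest score → legitimate.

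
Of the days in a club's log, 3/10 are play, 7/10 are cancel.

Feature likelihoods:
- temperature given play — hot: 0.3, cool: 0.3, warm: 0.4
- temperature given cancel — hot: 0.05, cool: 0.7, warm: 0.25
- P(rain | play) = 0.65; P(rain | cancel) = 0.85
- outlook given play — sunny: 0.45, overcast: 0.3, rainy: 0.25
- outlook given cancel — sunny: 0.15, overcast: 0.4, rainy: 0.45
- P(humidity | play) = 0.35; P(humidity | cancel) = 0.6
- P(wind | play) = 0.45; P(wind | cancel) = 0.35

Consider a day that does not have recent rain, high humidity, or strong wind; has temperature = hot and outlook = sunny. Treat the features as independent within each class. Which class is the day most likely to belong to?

play: 0.3 × 0.3 × (1−0.65) × 0.45 × (1−0.35) × (1−0.45) = 0.0050675625
cancel: 0.7 × 0.05 × (1−0.85) × 0.15 × (1−0.6) × (1−0.35) = 0.00020475
Highest score → play.

play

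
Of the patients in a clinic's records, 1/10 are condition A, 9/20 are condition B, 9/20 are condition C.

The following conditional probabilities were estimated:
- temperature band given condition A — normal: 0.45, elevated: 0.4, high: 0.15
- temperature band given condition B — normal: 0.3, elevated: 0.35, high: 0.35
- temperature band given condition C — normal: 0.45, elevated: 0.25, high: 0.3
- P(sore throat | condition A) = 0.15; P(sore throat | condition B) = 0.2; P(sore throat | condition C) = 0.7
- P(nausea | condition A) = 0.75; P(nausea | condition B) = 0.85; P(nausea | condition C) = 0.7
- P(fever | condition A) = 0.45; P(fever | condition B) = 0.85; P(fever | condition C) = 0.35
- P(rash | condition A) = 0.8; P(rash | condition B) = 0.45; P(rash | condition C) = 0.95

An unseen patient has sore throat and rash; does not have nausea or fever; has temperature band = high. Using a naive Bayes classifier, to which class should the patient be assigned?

condition A: 0.1 × 0.15 × 0.15 × (1−0.75) × (1−0.45) × 0.8 = 0.0002475
condition B: 0.45 × 0.35 × 0.2 × (1−0.85) × (1−0.85) × 0.45 = 0.0003189375
condition C: 0.45 × 0.3 × 0.7 × (1−0.7) × (1−0.35) × 0.95 = 0.017506125
Highest score → condition C.

condition C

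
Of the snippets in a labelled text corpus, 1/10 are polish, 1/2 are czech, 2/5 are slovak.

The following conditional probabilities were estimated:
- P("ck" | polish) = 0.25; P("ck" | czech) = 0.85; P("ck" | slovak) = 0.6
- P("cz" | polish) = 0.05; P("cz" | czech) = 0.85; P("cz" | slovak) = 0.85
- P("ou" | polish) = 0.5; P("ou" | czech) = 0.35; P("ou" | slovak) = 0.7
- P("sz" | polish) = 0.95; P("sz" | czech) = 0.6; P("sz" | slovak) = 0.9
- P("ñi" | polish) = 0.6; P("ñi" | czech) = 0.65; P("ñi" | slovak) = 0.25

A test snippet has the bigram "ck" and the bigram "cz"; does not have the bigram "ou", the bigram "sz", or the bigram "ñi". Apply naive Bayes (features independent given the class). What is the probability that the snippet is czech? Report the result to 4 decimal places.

polish: 0.1 × 0.25 × 0.05 × (1−0.5) × (1−0.95) × (1−0.6) = 0.0000125
czech: 0.5 × 0.85 × 0.85 × (1−0.35) × (1−0.6) × (1−0.65) = 0.03287375
slovak: 0.4 × 0.6 × 0.85 × (1−0.7) × (1−0.9) × (1−0.25) = 0.00459
P(czech | x) = 0.03287375 / 0.03747625 ≈ 0.8772

0.8772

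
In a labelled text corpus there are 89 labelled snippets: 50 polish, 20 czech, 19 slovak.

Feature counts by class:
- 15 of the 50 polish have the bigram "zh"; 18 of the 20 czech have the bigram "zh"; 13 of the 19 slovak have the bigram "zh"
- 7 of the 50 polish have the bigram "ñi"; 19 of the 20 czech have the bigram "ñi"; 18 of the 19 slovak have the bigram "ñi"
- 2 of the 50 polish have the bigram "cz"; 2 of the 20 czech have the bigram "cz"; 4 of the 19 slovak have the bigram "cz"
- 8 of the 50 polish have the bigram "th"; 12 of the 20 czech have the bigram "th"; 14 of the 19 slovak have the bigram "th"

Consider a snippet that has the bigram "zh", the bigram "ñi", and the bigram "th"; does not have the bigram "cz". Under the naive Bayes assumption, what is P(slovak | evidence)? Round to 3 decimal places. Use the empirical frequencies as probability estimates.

polish: (50/89) × (15/50) × (7/50) × (48/50) × (8/50) ≈ 0.00362427
czech: (20/89) × (18/20) × (19/20) × (18/20) × (12/20) ≈ 0.103753
slovak: (19/89) × (13/19) × (18/19) × (15/19) × (14/19) ≈ 0.0804979
P(slovak | x) = 0.0804979 / 0.18787517 ≈ 0.428

0.428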